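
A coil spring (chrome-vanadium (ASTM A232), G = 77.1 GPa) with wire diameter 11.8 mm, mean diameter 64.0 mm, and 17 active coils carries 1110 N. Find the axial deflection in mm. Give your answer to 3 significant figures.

26.5 mm

k = Gd⁴/(8D³N_a) = (77.1×10³)(11.8⁴)/(8·64.0³·17) = 41.928 N/mm
δ = F/k = 1110 / 41.928 = 26.474 mm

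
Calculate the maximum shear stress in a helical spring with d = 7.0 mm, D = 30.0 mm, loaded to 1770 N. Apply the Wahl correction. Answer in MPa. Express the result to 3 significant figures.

541 MPa

Spring index C = D/d = 30.0/7.0 = 4.2857
K_W = (4C−1)/(4C−4) + 0.615/C = 16.143/13.143 + 0.1435 = 1.3718
τ₀ = 8FD/(πd³) = 8·1770·30.0/(π·7.0³) = 424800/1077.6 = 394.22 MPa
τ_max = K·τ₀ = 1.3718 × 394.22 = 540.78 MPa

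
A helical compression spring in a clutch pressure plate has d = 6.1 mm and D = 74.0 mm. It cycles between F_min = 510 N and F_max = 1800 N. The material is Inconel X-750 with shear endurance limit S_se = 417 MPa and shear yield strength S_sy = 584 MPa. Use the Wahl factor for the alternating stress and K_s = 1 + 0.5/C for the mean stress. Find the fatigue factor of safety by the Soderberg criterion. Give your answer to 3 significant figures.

0.318

C = D/d = 74.0/6.1 = 12.1311; K_W = (4C−1)/(4C−4)+0.615/C = 1.1181; K_s = 1+0.5/C = 1.0412
F_a = (F_max−F_min)/2 = 645 N; F_m = (F_max+F_min)/2 = 1155 N
τ_a = K_W·8F_aD/(πd³) = 1.1181 × 535.48 = 598.7 MPa
τ_m = K_s·8F_mD/(πd³) = 1.0412 × 958.88 = 998.4 MPa
Soderberg: 1/n_f = τ_a/S_se + τ_m/S_sy = 598.7/417 + 998.4/584 = 1.43574 + 1.70959 = 3.1453
n_f = 1/3.1453 = 0.3179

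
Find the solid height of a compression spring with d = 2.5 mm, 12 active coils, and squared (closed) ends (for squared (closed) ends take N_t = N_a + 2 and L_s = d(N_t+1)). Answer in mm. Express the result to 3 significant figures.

squared (closed) ends: N_t = N_a + 2 = 12 + 2 = 14
L_s = d·(N_t+1) = 2.5 × 15 = 37.5 mm

37.5 mm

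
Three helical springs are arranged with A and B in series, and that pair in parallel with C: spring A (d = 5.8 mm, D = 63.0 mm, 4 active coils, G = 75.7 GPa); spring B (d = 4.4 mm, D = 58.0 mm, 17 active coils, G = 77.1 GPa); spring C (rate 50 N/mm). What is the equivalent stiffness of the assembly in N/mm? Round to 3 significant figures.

51.0 N/mm

k_A = Gd⁴/(8D³N_a) = (75.7×10³)(5.8⁴)/(8·63.0³·4) = 10.706 N/mm
k_B = Gd⁴/(8D³N_a) = (77.1×10³)(4.4⁴)/(8·58.0³·17) = 1.089 N/mm
Springs A,B series: k_AB = 1/(1/10.706+1/1.089) = 0.98849 N/mm; parallel with C: k_eq = 0.98849+50 = 50.988 N/mm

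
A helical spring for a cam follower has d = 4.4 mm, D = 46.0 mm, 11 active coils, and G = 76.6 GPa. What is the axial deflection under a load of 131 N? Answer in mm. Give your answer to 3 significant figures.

39.1 mm

k = Gd⁴/(8D³N_a) = (76.6×10³)(4.4⁴)/(8·46.0³·11) = 3.3518 N/mm
δ = F/k = 131 / 3.3518 = 39.083 mm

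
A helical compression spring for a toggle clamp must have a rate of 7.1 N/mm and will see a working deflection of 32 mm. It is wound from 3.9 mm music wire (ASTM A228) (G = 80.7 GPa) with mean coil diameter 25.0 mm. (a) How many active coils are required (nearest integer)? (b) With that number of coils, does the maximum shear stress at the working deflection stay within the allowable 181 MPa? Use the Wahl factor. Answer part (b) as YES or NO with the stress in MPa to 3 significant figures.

N_a = Gd⁴/(8D³k) = (80.7×10³)(3.9⁴)/(8·25.0³·7.1) = 21.04 → N_a = 21
Actual rate k = Gd⁴/(8D³·21) = 7.1122 N/mm
Working load F = kδ = 7.1122·32 = 227.59 N
C = 25.0/3.9 = 6.4103; K_W = (4C−1)/(4C−4)+0.615/C = 1.2346
τ_max = K_W·8FD/(πd³) = 1.2346·244.25 = 301.55 MPa
τ_max > 181 MPa → exceeds allowable

(a) 21 coils; (b) NO, τ_max = 302 MPa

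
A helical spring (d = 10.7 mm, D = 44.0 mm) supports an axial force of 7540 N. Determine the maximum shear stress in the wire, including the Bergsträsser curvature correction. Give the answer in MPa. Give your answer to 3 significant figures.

Spring index C = D/d = 44.0/10.7 = 4.1121
K_B = (4C+2)/(4C−3) = 18.449/13.449 = 1.3718
τ₀ = 8FD/(πd³) = 8·7540·44.0/(π·10.7³) = 2.65408e+06/3848.6 = 689.62 MPa
τ_max = K·τ₀ = 1.3718 × 689.62 = 946.02 MPa

946 MPa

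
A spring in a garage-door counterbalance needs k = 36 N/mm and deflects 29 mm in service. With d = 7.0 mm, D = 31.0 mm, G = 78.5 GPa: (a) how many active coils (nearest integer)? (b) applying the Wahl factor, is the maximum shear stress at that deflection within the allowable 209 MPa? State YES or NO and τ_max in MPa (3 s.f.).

(a) 22 coils; (b) NO, τ_max = 326 MPa

N_a = Gd⁴/(8D³k) = (78.5×10³)(7.0⁴)/(8·31.0³·36) = 21.97 → N_a = 22
Actual rate k = Gd⁴/(8D³·22) = 35.947 N/mm
Working load F = kδ = 35.947·29 = 1042.5 N
C = 31.0/7.0 = 4.4286; K_W = (4C−1)/(4C−4)+0.615/C = 1.3576
τ_max = K_W·8FD/(πd³) = 1.3576·239.92 = 325.72 MPa
τ_max > 209 MPa → exceeds allowable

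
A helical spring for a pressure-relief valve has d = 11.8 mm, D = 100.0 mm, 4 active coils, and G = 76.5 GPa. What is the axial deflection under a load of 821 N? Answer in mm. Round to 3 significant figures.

17.7 mm

k = Gd⁴/(8D³N_a) = (76.5×10³)(11.8⁴)/(8·100.0³·4) = 46.349 N/mm
δ = F/k = 821 / 46.349 = 17.713 mm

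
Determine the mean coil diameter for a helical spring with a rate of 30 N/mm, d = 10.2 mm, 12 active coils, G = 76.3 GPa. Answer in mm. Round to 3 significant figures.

D = (Gd⁴/(8N_a·k))^(1/3) = (76.3×10³·10.2⁴/(8·12·30))^(1/3)
  = (286769)^(1/3) = 65.9443 mm

65.9 mm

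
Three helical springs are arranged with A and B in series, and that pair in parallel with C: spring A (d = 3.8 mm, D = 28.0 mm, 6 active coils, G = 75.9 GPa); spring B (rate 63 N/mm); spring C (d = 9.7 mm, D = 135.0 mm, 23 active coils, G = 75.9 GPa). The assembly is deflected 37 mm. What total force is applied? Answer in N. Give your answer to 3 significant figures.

k_A = Gd⁴/(8D³N_a) = (75.9×10³)(3.8⁴)/(8·28.0³·6) = 15.02 N/mm
k_C = Gd⁴/(8D³N_a) = (75.9×10³)(9.7⁴)/(8·135.0³·23) = 1.4843 N/mm
Springs A,B series: k_AB = 1/(1/15.02+1/63) = 12.128 N/mm; parallel with C: k_eq = 12.128+1.4843 = 13.612 N/mm
F = k_eq·δ = 13.612·37 = 503.66 N

504 N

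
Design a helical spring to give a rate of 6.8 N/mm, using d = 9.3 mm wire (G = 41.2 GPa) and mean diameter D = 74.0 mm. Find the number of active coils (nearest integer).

14

N_a = Gd⁴/(8D³k) = (41.2×10³ × 9.3⁴)/(8 × 74.0³ × 6.8)
    = 3.08197e+08 / 2.20442e+07 = 13.98 → 14 coils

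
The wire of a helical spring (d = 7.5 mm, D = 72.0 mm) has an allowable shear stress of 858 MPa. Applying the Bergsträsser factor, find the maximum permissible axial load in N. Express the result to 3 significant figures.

C = D/d = 72.0/7.5 = 9.6000
K_B = (4C+2)/(4C−3) = 40.400/35.400 = 1.1412
τ_max = K·8FD/(πd³) → F_max = τ_allow·πd³/(8DK)
F_max = 858·π·7.5³/(8·72.0·1.1412) = 1.1372e+06/657.36 = 1729.9 N

1730 N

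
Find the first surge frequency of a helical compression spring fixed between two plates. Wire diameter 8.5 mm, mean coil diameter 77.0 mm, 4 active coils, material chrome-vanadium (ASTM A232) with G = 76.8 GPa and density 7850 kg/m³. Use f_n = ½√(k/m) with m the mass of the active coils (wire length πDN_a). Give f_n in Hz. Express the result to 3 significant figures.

126 Hz

k = Gd⁴/(8D³N_a) = (76.8×10³)(8.5⁴)/(8·77.0³·4) = 27.442 N/mm = 27442 N/m
Wire length L = πDN_a = π·77.0·4 = 967.61 mm
m = ρ·(πd²/4)·L = 7850 × 56.745×10⁻⁶ m² × 0.96761 m = 0.43102 kg
f_n = ½√(k/m) = 0.5·√(27442/0.43102) = 0.5·√(63667) = 126.16 Hz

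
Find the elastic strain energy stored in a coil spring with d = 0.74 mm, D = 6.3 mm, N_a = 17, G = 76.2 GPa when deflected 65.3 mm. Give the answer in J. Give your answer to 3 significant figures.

1.43 J

k = Gd⁴/(8D³N_a) = (76.2×10³)(0.74⁴)/(8·6.3³·17) = 0.67193 N/mm
U = ½kδ² = 0.5 × 0.67193 × 65.3² = 1432.6 N·mm = 1.4326 J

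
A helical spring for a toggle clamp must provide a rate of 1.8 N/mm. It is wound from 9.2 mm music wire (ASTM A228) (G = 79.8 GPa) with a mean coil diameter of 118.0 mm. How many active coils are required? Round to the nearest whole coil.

24

N_a = Gd⁴/(8D³k) = (79.8×10³ × 9.2⁴)/(8 × 118.0³ × 1.8)
    = 5.71682e+08 / 2.36597e+07 = 24.16 → 24 coils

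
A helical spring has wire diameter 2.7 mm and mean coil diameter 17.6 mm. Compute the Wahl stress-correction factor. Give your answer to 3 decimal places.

1.230

C = D/d = 17.6/2.7 = 6.5185
K_W = (4C−1)/(4C−4) + 0.615/C = 25.074/22.074 + 0.0943 = 1.2303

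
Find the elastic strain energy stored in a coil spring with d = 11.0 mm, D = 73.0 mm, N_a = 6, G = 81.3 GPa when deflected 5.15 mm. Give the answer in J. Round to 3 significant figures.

k = Gd⁴/(8D³N_a) = (81.3×10³)(11.0⁴)/(8·73.0³·6) = 63.746 N/mm
U = ½kδ² = 0.5 × 63.746 × 5.15² = 845.35 N·mm = 0.84535 J

0.845 J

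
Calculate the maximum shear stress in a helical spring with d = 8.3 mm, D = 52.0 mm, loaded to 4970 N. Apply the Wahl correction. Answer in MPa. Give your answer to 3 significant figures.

Spring index C = D/d = 52.0/8.3 = 6.2651
K_W = (4C−1)/(4C−4) + 0.615/C = 24.060/21.060 + 0.0982 = 1.2406
τ₀ = 8FD/(πd³) = 8·4970·52.0/(π·8.3³) = 2.06752e+06/1796.3 = 1151 MPa
τ_max = K·τ₀ = 1.2406 × 1151 = 1427.9 MPa

1430 MPa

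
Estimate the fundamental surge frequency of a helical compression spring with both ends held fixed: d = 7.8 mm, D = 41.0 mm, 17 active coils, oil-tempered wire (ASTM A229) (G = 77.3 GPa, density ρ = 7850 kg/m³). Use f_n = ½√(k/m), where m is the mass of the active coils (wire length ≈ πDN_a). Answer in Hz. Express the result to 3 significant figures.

k = Gd⁴/(8D³N_a) = (77.3×10³)(7.8⁴)/(8·41.0³·17) = 30.526 N/mm = 30526 N/m
Wire length L = πDN_a = π·41.0·17 = 2189.7 mm
m = ρ·(πd²/4)·L = 7850 × 47.784×10⁻⁶ m² × 2.1897 m = 0.82136 kg
f_n = ½√(k/m) = 0.5·√(30526/0.82136) = 0.5·√(37165) = 96.391 Hz

96.4 Hz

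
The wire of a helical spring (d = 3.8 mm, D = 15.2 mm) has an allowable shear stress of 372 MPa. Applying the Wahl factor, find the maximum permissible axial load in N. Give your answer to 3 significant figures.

C = D/d = 15.2/3.8 = 4.0000
K_W = (4C−1)/(4C−4) + 0.615/C = 15.000/12.000 + 0.1537 = 1.4038
τ_max = K·8FD/(πd³) → F_max = τ_allow·πd³/(8DK)
F_max = 372·π·3.8³/(8·15.2·1.4038) = 64127/170.7 = 375.68 N

376 N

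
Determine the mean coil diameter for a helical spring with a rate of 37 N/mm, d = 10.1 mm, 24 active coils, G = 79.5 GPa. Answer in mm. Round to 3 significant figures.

D = (Gd⁴/(8N_a·k))^(1/3) = (79.5×10³·10.1⁴/(8·24·37))^(1/3)
  = (116453)^(1/3) = 48.8334 mm

48.8 mm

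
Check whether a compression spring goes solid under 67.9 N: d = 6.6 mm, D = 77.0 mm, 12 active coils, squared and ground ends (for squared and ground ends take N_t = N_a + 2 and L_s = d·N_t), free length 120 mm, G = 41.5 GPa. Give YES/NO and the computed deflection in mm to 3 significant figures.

k = Gd⁴/(8D³N_a) = (41.5×10³)(6.6⁴)/(8·77.0³·12) = 1.7967 N/mm
N_t = 14; L_s = 6.6·14 = 92.4 mm; δ_solid = L₀ − L_s = 120 − 92.4 = 27.6 mm
δ = F/k = 67.9/1.7967 = 37.791 mm
δ ≥ δ_solid → spring goes solid

YES, δ = 37.8 mm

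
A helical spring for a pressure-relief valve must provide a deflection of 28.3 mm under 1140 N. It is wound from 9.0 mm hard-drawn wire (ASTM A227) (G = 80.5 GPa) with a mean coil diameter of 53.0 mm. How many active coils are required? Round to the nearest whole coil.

Required rate k = F/δ = 1140/28.3 = 40.283 N/mm
N_a = Gd⁴/(8D³k) = (80.5×10³ × 9.0⁴)/(8 × 53.0³ × 40.283)
    = 5.2816e+08 / 4.79773e+07 = 11.01 → 11 coils

11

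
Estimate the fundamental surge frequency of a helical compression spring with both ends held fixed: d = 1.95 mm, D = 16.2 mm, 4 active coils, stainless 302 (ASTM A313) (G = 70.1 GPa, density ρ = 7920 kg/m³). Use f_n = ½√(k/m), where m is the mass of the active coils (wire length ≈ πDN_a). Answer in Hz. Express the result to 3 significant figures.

k = Gd⁴/(8D³N_a) = (70.1×10³)(1.95⁴)/(8·16.2³·4) = 7.4501 N/mm = 7450.1 N/m
Wire length L = πDN_a = π·16.2·4 = 203.58 mm
m = ρ·(πd²/4)·L = 7920 × 2.9865×10⁻⁶ m² × 0.20358 m = 0.0048151 kg
f_n = ½√(k/m) = 0.5·√(7450.1/0.0048151) = 0.5·√(1.5472e+06) = 621.94 Hz

622 Hz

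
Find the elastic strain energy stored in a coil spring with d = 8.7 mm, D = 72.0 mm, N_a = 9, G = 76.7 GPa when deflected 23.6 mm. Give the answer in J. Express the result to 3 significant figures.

k = Gd⁴/(8D³N_a) = (76.7×10³)(8.7⁴)/(8·72.0³·9) = 16.351 N/mm
U = ½kδ² = 0.5 × 16.351 × 23.6² = 4553.4 N·mm = 4.5534 J

4.55 J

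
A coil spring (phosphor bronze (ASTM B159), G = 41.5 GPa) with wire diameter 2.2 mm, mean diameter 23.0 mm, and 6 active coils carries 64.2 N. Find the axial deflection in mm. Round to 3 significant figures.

38.6 mm

k = Gd⁴/(8D³N_a) = (41.5×10³)(2.2⁴)/(8·23.0³·6) = 1.6646 N/mm
δ = F/k = 64.2 / 1.6646 = 38.567 mm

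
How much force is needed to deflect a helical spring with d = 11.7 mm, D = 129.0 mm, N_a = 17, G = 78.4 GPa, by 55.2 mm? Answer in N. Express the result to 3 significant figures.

278 N

k = Gd⁴/(8D³N_a) = (78.4×10³)(11.7⁴)/(8·129.0³·17) = 5.0321 N/mm
F = k·δ = 5.0321 × 55.2 = 277.77 N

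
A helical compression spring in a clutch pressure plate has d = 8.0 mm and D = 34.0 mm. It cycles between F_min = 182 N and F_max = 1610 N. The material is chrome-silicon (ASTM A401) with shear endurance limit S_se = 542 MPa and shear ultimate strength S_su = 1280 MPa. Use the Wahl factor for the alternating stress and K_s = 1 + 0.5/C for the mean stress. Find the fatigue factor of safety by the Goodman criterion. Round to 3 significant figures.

2.28

C = D/d = 34.0/8.0 = 4.2500; K_W = (4C−1)/(4C−4)+0.615/C = 1.3755; K_s = 1+0.5/C = 1.1176
F_a = (F_max−F_min)/2 = 714 N; F_m = (F_max+F_min)/2 = 896 N
τ_a = K_W·8F_aD/(πd³) = 1.3755 × 120.74 = 166.07 MPa
τ_m = K_s·8F_mD/(πd³) = 1.1176 × 151.52 = 169.34 MPa
Goodman: 1/n_f = τ_a/S_se + τ_m/S_su = 166.07/542 + 169.34/1280 = 0.30641 + 0.13230 = 0.43871
n_f = 1/0.43871 = 2.279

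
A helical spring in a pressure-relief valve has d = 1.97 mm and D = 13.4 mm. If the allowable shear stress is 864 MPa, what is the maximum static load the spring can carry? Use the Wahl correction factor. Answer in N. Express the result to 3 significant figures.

159 N

C = D/d = 13.4/1.97 = 6.8020
K_W = (4C−1)/(4C−4) + 0.615/C = 26.208/23.208 + 0.0904 = 1.2197
τ_max = K·8FD/(πd³) → F_max = τ_allow·πd³/(8DK)
F_max = 864·π·1.97³/(8·13.4·1.2197) = 20752/130.75 = 158.72 N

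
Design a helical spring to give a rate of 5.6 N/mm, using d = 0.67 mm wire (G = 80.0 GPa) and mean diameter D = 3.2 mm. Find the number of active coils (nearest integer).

N_a = Gd⁴/(8D³k) = (80.0×10³ × 0.67⁴)/(8 × 3.2³ × 5.6)
    = 16120.9 / 1468.01 = 10.98 → 11 coils

11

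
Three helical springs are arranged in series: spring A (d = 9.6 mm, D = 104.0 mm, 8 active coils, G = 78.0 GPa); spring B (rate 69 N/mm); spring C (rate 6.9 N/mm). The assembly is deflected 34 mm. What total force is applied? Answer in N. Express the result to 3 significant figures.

127 N

k_A = Gd⁴/(8D³N_a) = (78.0×10³)(9.6⁴)/(8·104.0³·8) = 9.2024 N/mm
Series: 1/k_eq = 1/9.2024 + 1/69 + 1/6.9 = 0.26809; k_eq = 3.7301 N/mm
F = k_eq·δ = 3.7301·34 = 126.82 N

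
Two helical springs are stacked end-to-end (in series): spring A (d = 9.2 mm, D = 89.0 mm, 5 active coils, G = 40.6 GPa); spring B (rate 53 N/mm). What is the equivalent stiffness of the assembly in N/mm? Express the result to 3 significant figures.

k_A = Gd⁴/(8D³N_a) = (40.6×10³)(9.2⁴)/(8·89.0³·5) = 10.314 N/mm
Series: 1/k_eq = 1/10.314 + 1/53 = 0.11582; k_eq = 8.6342 N/mm

8.63 N/mm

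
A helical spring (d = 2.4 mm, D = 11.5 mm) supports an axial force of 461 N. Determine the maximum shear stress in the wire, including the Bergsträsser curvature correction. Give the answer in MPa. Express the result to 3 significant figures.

1280 MPa

Spring index C = D/d = 11.5/2.4 = 4.7917
K_B = (4C+2)/(4C−3) = 21.167/16.167 = 1.3093
τ₀ = 8FD/(πd³) = 8·461·11.5/(π·2.4³) = 42412/43.429 = 976.57 MPa
τ_max = K·τ₀ = 1.3093 × 976.57 = 1278.6 MPa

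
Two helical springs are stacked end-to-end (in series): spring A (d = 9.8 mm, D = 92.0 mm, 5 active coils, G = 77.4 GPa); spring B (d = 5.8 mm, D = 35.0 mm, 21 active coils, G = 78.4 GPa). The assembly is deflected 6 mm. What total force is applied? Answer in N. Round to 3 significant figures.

k_A = Gd⁴/(8D³N_a) = (77.4×10³)(9.8⁴)/(8·92.0³·5) = 22.92 N/mm
k_B = Gd⁴/(8D³N_a) = (78.4×10³)(5.8⁴)/(8·35.0³·21) = 12.317 N/mm
Series: 1/k_eq = 1/22.92 + 1/12.317 = 0.12482; k_eq = 8.0118 N/mm
F = k_eq·δ = 8.0118·6 = 48.071 N

48.1 N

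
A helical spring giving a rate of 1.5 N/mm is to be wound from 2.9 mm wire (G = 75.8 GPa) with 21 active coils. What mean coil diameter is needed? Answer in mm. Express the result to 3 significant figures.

D = (Gd⁴/(8N_a·k))^(1/3) = (75.8×10³·2.9⁴/(8·21·1.5))^(1/3)
  = (21274.6)^(1/3) = 27.7090 mm

27.7 mm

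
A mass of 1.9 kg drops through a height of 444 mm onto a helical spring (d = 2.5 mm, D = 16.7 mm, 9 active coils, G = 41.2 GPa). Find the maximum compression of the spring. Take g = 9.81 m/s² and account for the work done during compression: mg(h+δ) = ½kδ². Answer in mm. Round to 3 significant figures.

62.7 mm

k = Gd⁴/(8D³N_a) = (41.2×10³)(2.5⁴)/(8·16.7³·9) = 4.7993 N/mm
W = mg = 1.9 × 9.81 = 18.639 N
½kδ² − Wδ − Wh = 0 → δ = (W + √(W² + 2kWh))/k
δ = (18.639 + √(347.41 + 79434.8))/4.7993 = (18.639 + 282.46)/4.7993 = 62.738 mm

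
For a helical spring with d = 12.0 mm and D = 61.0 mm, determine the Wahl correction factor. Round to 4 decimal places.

1.3047

C = D/d = 61.0/12.0 = 5.0833
K_W = (4C−1)/(4C−4) + 0.615/C = 19.333/16.333 + 0.1210 = 1.3047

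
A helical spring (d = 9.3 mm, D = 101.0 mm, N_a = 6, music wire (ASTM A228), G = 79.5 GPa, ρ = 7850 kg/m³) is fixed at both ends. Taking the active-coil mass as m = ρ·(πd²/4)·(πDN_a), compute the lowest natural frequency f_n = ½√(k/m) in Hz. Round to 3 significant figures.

54.4 Hz

k = Gd⁴/(8D³N_a) = (79.5×10³)(9.3⁴)/(8·101.0³·6) = 12.025 N/mm = 12025 N/m
Wire length L = πDN_a = π·101.0·6 = 1903.8 mm
m = ρ·(πd²/4)·L = 7850 × 67.929×10⁻⁶ m² × 1.9038 m = 1.0152 kg
f_n = ½√(k/m) = 0.5·√(12025/1.0152) = 0.5·√(11845) = 54.418 Hz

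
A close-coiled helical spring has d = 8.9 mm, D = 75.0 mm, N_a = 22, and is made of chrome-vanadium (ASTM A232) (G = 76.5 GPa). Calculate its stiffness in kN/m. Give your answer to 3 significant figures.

k = Gd⁴/(8D³N_a) = (76.5×10³ × 8.9⁴) / (8 × 75.0³ × 22)
  = 4.79978e+08 / 7.425e+07 = 6.4644 N/mm

6.46 kN/m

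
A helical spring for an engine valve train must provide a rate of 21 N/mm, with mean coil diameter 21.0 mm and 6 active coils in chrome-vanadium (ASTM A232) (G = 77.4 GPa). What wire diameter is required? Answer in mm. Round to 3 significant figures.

3.31 mm

d = (8D³N_a·k / G)^(1/4) = (8·21.0³·6·21 / (77.4×10³))^0.25
  = (120.61)^0.25 = 3.3139 mm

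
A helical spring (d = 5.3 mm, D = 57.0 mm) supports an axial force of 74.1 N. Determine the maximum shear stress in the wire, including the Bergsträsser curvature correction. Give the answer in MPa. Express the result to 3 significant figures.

Spring index C = D/d = 57.0/5.3 = 10.7547
K_B = (4C+2)/(4C−3) = 45.019/40.019 = 1.1249
τ₀ = 8FD/(πd³) = 8·74.1·57.0/(π·5.3³) = 33789.6/467.71 = 72.245 MPa
τ_max = K·τ₀ = 1.1249 × 72.245 = 81.271 MPa

81.3 MPa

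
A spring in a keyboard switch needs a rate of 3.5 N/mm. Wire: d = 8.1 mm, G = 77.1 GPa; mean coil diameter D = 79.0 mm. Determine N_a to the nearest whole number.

24

N_a = Gd⁴/(8D³k) = (77.1×10³ × 8.1⁴)/(8 × 79.0³ × 3.5)
    = 3.3189e+08 / 1.38051e+07 = 24.04 → 24 coils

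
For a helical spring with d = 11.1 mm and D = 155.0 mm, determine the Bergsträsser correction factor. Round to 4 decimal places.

1.0946

C = D/d = 155.0/11.1 = 13.9640
K_B = (4C+2)/(4C−3) = 57.856/52.856 = 1.0946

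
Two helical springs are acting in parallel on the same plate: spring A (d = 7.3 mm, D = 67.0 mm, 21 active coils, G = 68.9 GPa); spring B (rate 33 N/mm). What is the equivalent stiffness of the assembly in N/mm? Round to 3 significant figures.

k_A = Gd⁴/(8D³N_a) = (68.9×10³)(7.3⁴)/(8·67.0³·21) = 3.8724 N/mm
Parallel: k_eq = 3.8724 + 33 = 36.872 N/mm

36.9 N/mm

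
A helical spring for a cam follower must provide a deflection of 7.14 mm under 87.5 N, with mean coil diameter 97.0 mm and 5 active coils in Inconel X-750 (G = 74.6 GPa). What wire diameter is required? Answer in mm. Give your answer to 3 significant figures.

Required rate k = F/δ = 87.5/7.14 = 12.255 N/mm
d = (8D³N_a·k / G)^(1/4) = (8·97.0³·5·12.255 / (74.6×10³))^0.25
  = (5997.2)^0.25 = 8.8001 mm

8.80 mm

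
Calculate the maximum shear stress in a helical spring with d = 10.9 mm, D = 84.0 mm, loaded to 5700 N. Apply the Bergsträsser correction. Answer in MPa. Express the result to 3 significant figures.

1110 MPa

Spring index C = D/d = 84.0/10.9 = 7.7064
K_B = (4C+2)/(4C−3) = 32.826/27.826 = 1.1797
τ₀ = 8FD/(πd³) = 8·5700·84.0/(π·10.9³) = 3.8304e+06/4068.5 = 941.49 MPa
τ_max = K·τ₀ = 1.1797 × 941.49 = 1110.7 MPa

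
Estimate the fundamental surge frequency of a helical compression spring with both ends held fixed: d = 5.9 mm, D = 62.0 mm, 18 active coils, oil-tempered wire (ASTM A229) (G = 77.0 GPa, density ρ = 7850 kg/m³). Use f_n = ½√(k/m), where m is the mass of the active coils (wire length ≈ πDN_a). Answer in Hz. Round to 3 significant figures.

k = Gd⁴/(8D³N_a) = (77.0×10³)(5.9⁴)/(8·62.0³·18) = 2.7187 N/mm = 2718.7 N/m
Wire length L = πDN_a = π·62.0·18 = 3506 mm
m = ρ·(πd²/4)·L = 7850 × 27.34×10⁻⁶ m² × 3.506 m = 0.75245 kg
f_n = ½√(k/m) = 0.5·√(2718.7/0.75245) = 0.5·√(3613.1) = 30.055 Hz

30.1 Hz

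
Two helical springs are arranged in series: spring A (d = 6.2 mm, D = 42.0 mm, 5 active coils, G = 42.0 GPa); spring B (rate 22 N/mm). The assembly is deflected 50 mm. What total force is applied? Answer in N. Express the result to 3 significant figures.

536 N

k_A = Gd⁴/(8D³N_a) = (42.0×10³)(6.2⁴)/(8·42.0³·5) = 20.942 N/mm
Series: 1/k_eq = 1/20.942 + 1/22 = 0.093207; k_eq = 10.729 N/mm
F = k_eq·δ = 10.729·50 = 536.44 N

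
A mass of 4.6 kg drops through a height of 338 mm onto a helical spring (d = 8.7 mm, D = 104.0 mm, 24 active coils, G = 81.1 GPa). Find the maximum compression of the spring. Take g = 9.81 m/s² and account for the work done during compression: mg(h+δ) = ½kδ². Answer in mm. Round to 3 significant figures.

142 mm

k = Gd⁴/(8D³N_a) = (81.1×10³)(8.7⁴)/(8·104.0³·24) = 2.1513 N/mm
W = mg = 4.6 × 9.81 = 45.126 N
½kδ² − Wδ − Wh = 0 → δ = (W + √(W² + 2kWh))/k
δ = (45.126 + √(2036.4 + 65625.1))/2.1513 = (45.126 + 260.12)/2.1513 = 141.89 mm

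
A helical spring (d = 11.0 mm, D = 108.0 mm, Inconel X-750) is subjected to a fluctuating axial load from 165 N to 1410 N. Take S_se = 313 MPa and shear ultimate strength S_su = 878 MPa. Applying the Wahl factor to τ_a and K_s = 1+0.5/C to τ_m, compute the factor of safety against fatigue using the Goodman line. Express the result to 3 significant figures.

1.50

C = D/d = 108.0/11.0 = 9.8182; K_W = (4C−1)/(4C−4)+0.615/C = 1.1477; K_s = 1+0.5/C = 1.0509
F_a = (F_max−F_min)/2 = 622.5 N; F_m = (F_max+F_min)/2 = 787.5 N
τ_a = K_W·8F_aD/(πd³) = 1.1477 × 128.62 = 147.62 MPa
τ_m = K_s·8F_mD/(πd³) = 1.0509 × 162.72 = 171 MPa
Goodman: 1/n_f = τ_a/S_se + τ_m/S_su = 147.62/313 + 171/878 = 0.47163 + 0.19477 = 0.6664
n_f = 1/0.6664 = 1.501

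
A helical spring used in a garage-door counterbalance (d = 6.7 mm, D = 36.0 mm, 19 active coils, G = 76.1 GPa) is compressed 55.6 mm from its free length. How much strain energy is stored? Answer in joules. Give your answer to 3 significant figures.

33.4 J

k = Gd⁴/(8D³N_a) = (76.1×10³)(6.7⁴)/(8·36.0³·19) = 21.624 N/mm
U = ½kδ² = 0.5 × 21.624 × 55.6² = 33424 N·mm = 33.424 J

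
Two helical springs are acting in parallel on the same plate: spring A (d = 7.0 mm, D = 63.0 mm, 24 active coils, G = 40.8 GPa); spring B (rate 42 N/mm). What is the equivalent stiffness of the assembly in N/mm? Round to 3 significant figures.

k_A = Gd⁴/(8D³N_a) = (40.8×10³)(7.0⁴)/(8·63.0³·24) = 2.0405 N/mm
Parallel: k_eq = 2.0405 + 42 = 44.04 N/mm

44.0 N/mm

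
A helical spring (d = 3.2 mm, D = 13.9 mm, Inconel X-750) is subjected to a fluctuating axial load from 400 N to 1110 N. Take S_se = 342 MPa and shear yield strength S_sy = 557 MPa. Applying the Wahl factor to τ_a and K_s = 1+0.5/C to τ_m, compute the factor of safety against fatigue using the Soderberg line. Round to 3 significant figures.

C = D/d = 13.9/3.2 = 4.3438; K_W = (4C−1)/(4C−4)+0.615/C = 1.3659; K_s = 1+0.5/C = 1.1151
F_a = (F_max−F_min)/2 = 355 N; F_m = (F_max+F_min)/2 = 755 N
τ_a = K_W·8F_aD/(πd³) = 1.3659 × 383.47 = 523.78 MPa
τ_m = K_s·8F_mD/(πd³) = 1.1151 × 815.55 = 909.43 MPa
Soderberg: 1/n_f = τ_a/S_se + τ_m/S_sy = 523.78/342 + 909.43/557 = 1.53151 + 1.63273 = 3.1642
n_f = 1/3.1642 = 0.316

0.316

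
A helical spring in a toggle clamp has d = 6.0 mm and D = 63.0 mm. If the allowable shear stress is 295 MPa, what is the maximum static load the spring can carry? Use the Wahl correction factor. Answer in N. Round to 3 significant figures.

349 N

C = D/d = 63.0/6.0 = 10.5000
K_W = (4C−1)/(4C−4) + 0.615/C = 41.000/38.000 + 0.0586 = 1.1375
τ_max = K·8FD/(πd³) → F_max = τ_allow·πd³/(8DK)
F_max = 295·π·6.0³/(8·63.0·1.1375) = 2.0018e+05/573.31 = 349.17 N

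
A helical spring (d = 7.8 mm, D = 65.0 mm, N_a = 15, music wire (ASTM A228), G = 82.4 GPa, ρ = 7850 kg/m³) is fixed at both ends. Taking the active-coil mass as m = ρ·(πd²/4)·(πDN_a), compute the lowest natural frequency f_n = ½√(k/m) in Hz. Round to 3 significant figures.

k = Gd⁴/(8D³N_a) = (82.4×10³)(7.8⁴)/(8·65.0³·15) = 9.2552 N/mm = 9255.2 N/m
Wire length L = πDN_a = π·65.0·15 = 3063.1 mm
m = ρ·(πd²/4)·L = 7850 × 47.784×10⁻⁶ m² × 3.0631 m = 1.149 kg
f_n = ½√(k/m) = 0.5·√(9255.2/1.149) = 0.5·√(8055.3) = 44.876 Hz

44.9 Hz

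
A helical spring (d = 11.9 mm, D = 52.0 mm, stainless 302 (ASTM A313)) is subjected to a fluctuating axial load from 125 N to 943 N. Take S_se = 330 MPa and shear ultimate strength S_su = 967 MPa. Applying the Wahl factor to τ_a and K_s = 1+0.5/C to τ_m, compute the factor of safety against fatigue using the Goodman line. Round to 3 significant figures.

C = D/d = 52.0/11.9 = 4.3697; K_W = (4C−1)/(4C−4)+0.615/C = 1.3633; K_s = 1+0.5/C = 1.1144
F_a = (F_max−F_min)/2 = 409 N; F_m = (F_max+F_min)/2 = 534 N
τ_a = K_W·8F_aD/(πd³) = 1.3633 × 32.139 = 43.815 MPa
τ_m = K_s·8F_mD/(πd³) = 1.1144 × 41.961 = 46.762 MPa
Goodman: 1/n_f = τ_a/S_se + τ_m/S_su = 43.815/330 + 46.762/967 = 0.13277 + 0.04836 = 0.18113
n_f = 1/0.18113 = 5.521

5.52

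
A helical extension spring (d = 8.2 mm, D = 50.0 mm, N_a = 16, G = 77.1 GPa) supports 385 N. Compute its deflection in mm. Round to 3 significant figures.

17.7 mm

k = Gd⁴/(8D³N_a) = (77.1×10³)(8.2⁴)/(8·50.0³·16) = 21.787 N/mm
δ = F/k = 385 / 21.787 = 17.671 mm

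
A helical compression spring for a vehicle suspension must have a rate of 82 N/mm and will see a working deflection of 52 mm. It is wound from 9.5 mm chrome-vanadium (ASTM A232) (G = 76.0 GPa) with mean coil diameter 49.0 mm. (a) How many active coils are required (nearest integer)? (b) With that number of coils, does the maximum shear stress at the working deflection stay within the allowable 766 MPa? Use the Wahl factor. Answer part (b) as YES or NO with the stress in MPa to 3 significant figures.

(a) 8 coils; (b) NO, τ_max = 809 MPa

N_a = Gd⁴/(8D³k) = (76.0×10³)(9.5⁴)/(8·49.0³·82) = 8.021 → N_a = 8
Actual rate k = Gd⁴/(8D³·8) = 82.213 N/mm
Working load F = kδ = 82.213·52 = 4275.1 N
C = 49.0/9.5 = 5.1579; K_W = (4C−1)/(4C−4)+0.615/C = 1.2996
τ_max = K_W·8FD/(πd³) = 1.2996·622.17 = 808.58 MPa
τ_max > 766 MPa → exceeds allowable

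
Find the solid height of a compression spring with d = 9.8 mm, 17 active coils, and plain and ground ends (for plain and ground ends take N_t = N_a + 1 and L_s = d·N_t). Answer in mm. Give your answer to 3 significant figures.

176 mm

plain and ground ends: N_t = N_a + 1 = 17 + 1 = 18
L_s = d·N_t = 9.8 × 18 = 176.4 mm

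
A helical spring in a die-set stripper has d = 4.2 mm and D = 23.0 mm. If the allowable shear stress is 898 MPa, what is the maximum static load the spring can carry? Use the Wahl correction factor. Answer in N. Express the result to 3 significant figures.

C = D/d = 23.0/4.2 = 5.4762
K_W = (4C−1)/(4C−4) + 0.615/C = 20.905/17.905 + 0.1123 = 1.2799
τ_max = K·8FD/(πd³) → F_max = τ_allow·πd³/(8DK)
F_max = 898·π·4.2³/(8·23.0·1.2799) = 2.0901e+05/235.49 = 887.55 N

888 N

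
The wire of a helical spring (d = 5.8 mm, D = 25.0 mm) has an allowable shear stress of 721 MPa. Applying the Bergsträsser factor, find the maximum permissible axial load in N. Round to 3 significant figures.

1640 N

C = D/d = 25.0/5.8 = 4.3103
K_B = (4C+2)/(4C−3) = 19.241/14.241 = 1.3511
τ_max = K·8FD/(πd³) → F_max = τ_allow·πd³/(8DK)
F_max = 721·π·5.8³/(8·25.0·1.3511) = 4.4195e+05/270.22 = 1635.5 N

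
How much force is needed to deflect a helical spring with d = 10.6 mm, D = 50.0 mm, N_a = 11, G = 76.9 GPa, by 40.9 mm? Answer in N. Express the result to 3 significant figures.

k = Gd⁴/(8D³N_a) = (76.9×10³)(10.6⁴)/(8·50.0³·11) = 88.259 N/mm
F = k·δ = 88.259 × 40.9 = 3609.8 N

3610 N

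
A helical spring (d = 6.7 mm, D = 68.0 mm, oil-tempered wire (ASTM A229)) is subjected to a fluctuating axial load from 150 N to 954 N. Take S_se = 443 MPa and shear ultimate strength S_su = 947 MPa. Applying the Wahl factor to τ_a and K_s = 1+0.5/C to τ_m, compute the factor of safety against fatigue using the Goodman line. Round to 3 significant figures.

1.05

C = D/d = 68.0/6.7 = 10.1493; K_W = (4C−1)/(4C−4)+0.615/C = 1.1426; K_s = 1+0.5/C = 1.0493
F_a = (F_max−F_min)/2 = 402 N; F_m = (F_max+F_min)/2 = 552 N
τ_a = K_W·8F_aD/(πd³) = 1.1426 × 231.45 = 264.44 MPa
τ_m = K_s·8F_mD/(πd³) = 1.0493 × 317.81 = 333.46 MPa
Goodman: 1/n_f = τ_a/S_se + τ_m/S_su = 264.44/443 + 333.46/947 = 0.59694 + 0.35213 = 0.94907
n_f = 1/0.94907 = 1.054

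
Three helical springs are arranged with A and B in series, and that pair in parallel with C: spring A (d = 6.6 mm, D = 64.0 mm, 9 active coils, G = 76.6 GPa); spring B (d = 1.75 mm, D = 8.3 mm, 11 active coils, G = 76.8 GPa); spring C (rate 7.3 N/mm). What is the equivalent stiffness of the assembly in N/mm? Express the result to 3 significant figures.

12.3 N/mm

k_A = Gd⁴/(8D³N_a) = (76.6×10³)(6.6⁴)/(8·64.0³·9) = 7.7007 N/mm
k_B = Gd⁴/(8D³N_a) = (76.8×10³)(1.75⁴)/(8·8.3³·11) = 14.315 N/mm
Springs A,B series: k_AB = 1/(1/7.7007+1/14.315) = 5.0072 N/mm; parallel with C: k_eq = 5.0072+7.3 = 12.307 N/mm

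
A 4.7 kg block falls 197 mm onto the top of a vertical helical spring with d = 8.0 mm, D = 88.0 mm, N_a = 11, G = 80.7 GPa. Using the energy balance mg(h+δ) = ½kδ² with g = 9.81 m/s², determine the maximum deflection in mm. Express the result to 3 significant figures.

k = Gd⁴/(8D³N_a) = (80.7×10³)(8.0⁴)/(8·88.0³·11) = 5.5119 N/mm
W = mg = 4.7 × 9.81 = 46.107 N
½kδ² − Wδ − Wh = 0 → δ = (W + √(W² + 2kWh))/k
δ = (46.107 + √(2125.9 + 100130))/5.5119 = (46.107 + 319.78)/5.5119 = 66.38 mm

66.4 mm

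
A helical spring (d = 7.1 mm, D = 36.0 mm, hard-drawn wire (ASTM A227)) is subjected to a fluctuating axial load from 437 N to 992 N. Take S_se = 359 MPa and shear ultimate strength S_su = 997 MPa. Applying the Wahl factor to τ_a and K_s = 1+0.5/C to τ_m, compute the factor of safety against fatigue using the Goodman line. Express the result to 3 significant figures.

C = D/d = 36.0/7.1 = 5.0704; K_W = (4C−1)/(4C−4)+0.615/C = 1.3055; K_s = 1+0.5/C = 1.0986
F_a = (F_max−F_min)/2 = 277.5 N; F_m = (F_max+F_min)/2 = 714.5 N
τ_a = K_W·8F_aD/(πd³) = 1.3055 × 71.077 = 92.795 MPa
τ_m = K_s·8F_mD/(πd³) = 1.0986 × 183.01 = 201.05 MPa
Goodman: 1/n_f = τ_a/S_se + τ_m/S_su = 92.795/359 + 201.05/997 = 0.25848 + 0.20166 = 0.46014
n_f = 1/0.46014 = 2.173

2.17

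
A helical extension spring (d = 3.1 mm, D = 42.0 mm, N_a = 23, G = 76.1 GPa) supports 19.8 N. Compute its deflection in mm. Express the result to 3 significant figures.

38.4 mm

k = Gd⁴/(8D³N_a) = (76.1×10³)(3.1⁴)/(8·42.0³·23) = 0.51554 N/mm
δ = F/k = 19.8 / 0.51554 = 38.406 mm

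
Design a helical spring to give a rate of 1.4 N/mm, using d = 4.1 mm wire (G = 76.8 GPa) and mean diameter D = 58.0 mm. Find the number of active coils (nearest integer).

10

N_a = Gd⁴/(8D³k) = (76.8×10³ × 4.1⁴)/(8 × 58.0³ × 1.4)
    = 2.17018e+07 / 2.18525e+06 = 9.931 → 10 coils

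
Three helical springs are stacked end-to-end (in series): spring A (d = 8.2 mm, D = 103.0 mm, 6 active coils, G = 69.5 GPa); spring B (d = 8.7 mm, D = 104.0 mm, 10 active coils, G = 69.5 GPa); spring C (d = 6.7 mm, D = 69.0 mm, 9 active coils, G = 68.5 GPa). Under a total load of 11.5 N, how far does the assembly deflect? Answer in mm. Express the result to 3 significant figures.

k_A = Gd⁴/(8D³N_a) = (69.5×10³)(8.2⁴)/(8·103.0³·6) = 5.9908 N/mm
k_B = Gd⁴/(8D³N_a) = (69.5×10³)(8.7⁴)/(8·104.0³·10) = 4.4246 N/mm
k_C = Gd⁴/(8D³N_a) = (68.5×10³)(6.7⁴)/(8·69.0³·9) = 5.8359 N/mm
Series: 1/k_eq = 1/5.9908 + 1/4.4246 + 1/5.8359 = 0.56428; k_eq = 1.7722 N/mm
δ = F/k_eq = 11.5/1.7722 = 6.4893 mm

6.49 mm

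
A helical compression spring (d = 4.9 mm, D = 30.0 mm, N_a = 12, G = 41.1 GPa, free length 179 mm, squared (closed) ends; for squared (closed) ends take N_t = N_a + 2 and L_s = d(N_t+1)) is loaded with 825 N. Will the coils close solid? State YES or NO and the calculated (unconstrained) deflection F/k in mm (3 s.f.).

NO, δ = 90.3 mm

k = Gd⁴/(8D³N_a) = (41.1×10³)(4.9⁴)/(8·30.0³·12) = 9.1409 N/mm
N_t = 14; L_s = 4.9·15 = 73.5 mm; δ_solid = L₀ − L_s = 179 − 73.5 = 105.5 mm
δ = F/k = 825/9.1409 = 90.253 mm
δ < δ_solid → spring does not go solid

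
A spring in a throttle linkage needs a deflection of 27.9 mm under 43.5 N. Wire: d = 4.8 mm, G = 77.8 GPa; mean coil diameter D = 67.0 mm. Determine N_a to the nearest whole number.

11

Required rate k = F/δ = 43.5/27.9 = 1.5591 N/mm
N_a = Gd⁴/(8D³k) = (77.8×10³ × 4.8⁴)/(8 × 67.0³ × 1.5591)
    = 4.12995e+07 / 3.75145e+06 = 11.01 → 11 coils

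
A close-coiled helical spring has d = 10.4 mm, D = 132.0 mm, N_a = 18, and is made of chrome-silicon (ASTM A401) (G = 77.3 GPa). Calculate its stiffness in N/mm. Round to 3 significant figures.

2.73 N/mm

k = Gd⁴/(8D³N_a) = (77.3×10³ × 10.4⁴) / (8 × 132.0³ × 18)
  = 9.04301e+08 / 3.31195e+08 = 2.7304 N/mm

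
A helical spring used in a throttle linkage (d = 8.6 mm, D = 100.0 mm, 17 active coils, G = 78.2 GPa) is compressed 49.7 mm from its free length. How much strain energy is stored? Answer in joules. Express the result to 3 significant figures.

3.88 J

k = Gd⁴/(8D³N_a) = (78.2×10³)(8.6⁴)/(8·100.0³·17) = 3.1453 N/mm
U = ½kδ² = 0.5 × 3.1453 × 49.7² = 3884.6 N·mm = 3.8846 J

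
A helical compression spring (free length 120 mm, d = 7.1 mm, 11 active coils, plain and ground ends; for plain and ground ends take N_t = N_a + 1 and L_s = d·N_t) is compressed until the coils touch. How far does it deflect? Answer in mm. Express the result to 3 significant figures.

34.8 mm

N_t = 12; L_s = 7.1·12 = 85.2 mm
δ_solid = L₀ − L_s = 120 − 85.2 = 34.8 mm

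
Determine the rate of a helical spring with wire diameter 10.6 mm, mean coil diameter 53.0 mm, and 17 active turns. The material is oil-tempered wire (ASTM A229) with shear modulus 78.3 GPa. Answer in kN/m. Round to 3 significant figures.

48.8 kN/m

k = Gd⁴/(8D³N_a) = (78.3×10³ × 10.6⁴) / (8 × 53.0³ × 17)
  = 9.88519e+08 / 2.02473e+07 = 48.822 N/mm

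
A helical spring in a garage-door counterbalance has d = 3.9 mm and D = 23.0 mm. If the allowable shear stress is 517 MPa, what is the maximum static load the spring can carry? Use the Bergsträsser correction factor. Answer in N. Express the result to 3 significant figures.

C = D/d = 23.0/3.9 = 5.8974
K_B = (4C+2)/(4C−3) = 25.590/20.590 = 1.2428
τ_max = K·8FD/(πd³) → F_max = τ_allow·πd³/(8DK)
F_max = 517·π·3.9³/(8·23.0·1.2428) = 96346/228.68 = 421.31 N

421 N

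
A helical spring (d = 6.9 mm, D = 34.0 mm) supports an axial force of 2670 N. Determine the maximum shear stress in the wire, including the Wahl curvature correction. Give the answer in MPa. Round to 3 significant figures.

Spring index C = D/d = 34.0/6.9 = 4.9275
K_W = (4C−1)/(4C−4) + 0.615/C = 18.710/15.710 + 0.1248 = 1.3158
τ₀ = 8FD/(πd³) = 8·2670·34.0/(π·6.9³) = 726240/1032 = 703.69 MPa
τ_max = K·τ₀ = 1.3158 × 703.69 = 925.9 MPa

926 MPa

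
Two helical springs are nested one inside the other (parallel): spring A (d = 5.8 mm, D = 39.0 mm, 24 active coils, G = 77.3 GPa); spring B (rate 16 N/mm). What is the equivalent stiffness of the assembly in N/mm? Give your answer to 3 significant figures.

23.7 N/mm

k_A = Gd⁴/(8D³N_a) = (77.3×10³)(5.8⁴)/(8·39.0³·24) = 7.6806 N/mm
Parallel: k_eq = 7.6806 + 16 = 23.681 N/mm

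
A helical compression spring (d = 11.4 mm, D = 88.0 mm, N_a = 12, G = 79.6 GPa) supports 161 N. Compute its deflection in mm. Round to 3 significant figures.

k = Gd⁴/(8D³N_a) = (79.6×10³)(11.4⁴)/(8·88.0³·12) = 20.55 N/mm
δ = F/k = 161 / 20.55 = 7.8345 mm

7.83 mm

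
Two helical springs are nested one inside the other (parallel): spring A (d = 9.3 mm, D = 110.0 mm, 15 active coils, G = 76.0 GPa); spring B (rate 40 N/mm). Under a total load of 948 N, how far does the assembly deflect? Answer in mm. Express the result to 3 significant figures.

21.8 mm

k_A = Gd⁴/(8D³N_a) = (76.0×10³)(9.3⁴)/(8·110.0³·15) = 3.5595 N/mm
Parallel: k_eq = 3.5595 + 40 = 43.559 N/mm
δ = F/k_eq = 948/43.559 = 21.763 mm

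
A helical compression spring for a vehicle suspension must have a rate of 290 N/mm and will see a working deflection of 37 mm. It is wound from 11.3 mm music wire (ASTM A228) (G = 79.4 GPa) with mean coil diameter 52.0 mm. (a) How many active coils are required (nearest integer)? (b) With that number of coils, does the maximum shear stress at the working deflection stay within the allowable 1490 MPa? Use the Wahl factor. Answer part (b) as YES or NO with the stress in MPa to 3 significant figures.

(a) 4 coils; (b) YES, τ_max = 1310 MPa

N_a = Gd⁴/(8D³k) = (79.4×10³)(11.3⁴)/(8·52.0³·290) = 3.969 → N_a = 4
Actual rate k = Gd⁴/(8D³·4) = 287.72 N/mm
Working load F = kδ = 287.72·37 = 10646 N
C = 52.0/11.3 = 4.6018; K_W = (4C−1)/(4C−4)+0.615/C = 1.3419
τ_max = K_W·8FD/(πd³) = 1.3419·976.98 = 1311 MPa
τ_max ≤ 1490 MPa → acceptable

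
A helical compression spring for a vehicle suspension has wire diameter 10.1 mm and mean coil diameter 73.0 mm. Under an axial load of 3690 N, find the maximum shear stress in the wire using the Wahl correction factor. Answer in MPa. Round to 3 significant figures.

Spring index C = D/d = 73.0/10.1 = 7.2277
K_W = (4C−1)/(4C−4) + 0.615/C = 27.911/24.911 + 0.0851 = 1.2055
τ₀ = 8FD/(πd³) = 8·3690·73.0/(π·10.1³) = 2.15496e+06/3236.8 = 665.77 MPa
τ_max = K·τ₀ = 1.2055 × 665.77 = 802.6 MPa

803 MPa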